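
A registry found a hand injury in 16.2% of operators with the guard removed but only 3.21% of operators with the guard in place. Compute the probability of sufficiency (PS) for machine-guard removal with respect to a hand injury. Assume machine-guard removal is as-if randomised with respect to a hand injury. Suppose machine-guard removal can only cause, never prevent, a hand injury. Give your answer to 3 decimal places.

PS ≈ 0.134

p₁ = 0.162, p₀ = 0.0321.
Under exogeneity and monotonicity, PS = (p₁ − p₀) / (1 − p₀).
PS = (0.162 − 0.0321) / (1 − 0.0321) = 0.1299 / 0.9679 ≈ 0.1342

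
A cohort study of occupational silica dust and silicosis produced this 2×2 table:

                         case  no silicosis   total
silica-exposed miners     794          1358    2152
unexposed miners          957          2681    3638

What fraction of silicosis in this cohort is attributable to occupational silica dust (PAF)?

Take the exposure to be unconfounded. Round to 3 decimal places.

p₁ = P(outcome | exposed) = 794/2152 = 0.36896
p₀ = P(outcome | unexposed) = 957/3638 = 0.26306
Exposure prevalence π = 2152/5790 = 0.37168; overall risk P(Y=1) = 0.30242.
Under exogeneity, PAF = [P(Y=1) − p₀]/P(Y=1).
PAF = (0.30242 − 0.26306) / 0.30242 ≈ 0.1302

PAF ≈ 0.130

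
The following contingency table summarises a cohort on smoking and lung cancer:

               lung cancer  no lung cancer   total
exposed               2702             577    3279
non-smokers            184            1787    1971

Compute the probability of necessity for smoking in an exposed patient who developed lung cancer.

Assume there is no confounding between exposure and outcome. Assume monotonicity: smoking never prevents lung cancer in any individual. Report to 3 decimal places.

PN ≈ 0.887

p₁ = P(outcome | exposed) = 2702/3279 = 0.82403
p₀ = P(outcome | unexposed) = 184/1971 = 0.093354
Under exogeneity and monotonicity, PN = (p₁ − p₀)/p₁.
PN = (0.82403 − 0.093354) / 0.82403 ≈ 0.8867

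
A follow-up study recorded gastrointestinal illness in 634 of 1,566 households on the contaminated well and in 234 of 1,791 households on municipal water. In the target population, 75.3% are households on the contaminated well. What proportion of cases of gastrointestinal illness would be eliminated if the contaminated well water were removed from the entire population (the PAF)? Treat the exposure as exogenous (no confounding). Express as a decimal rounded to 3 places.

PAF ≈ 0.612

p₁ = P(outcome | exposed) = 634/1566 = 0.40485
p₀ = P(outcome | unexposed) = 234/1791 = 0.13065
Overall risk P(Y=1) = π·p₁ + (1−π)·p₀ = 0.753×0.40485 + 0.247×0.13065 = 0.33713.
Under exogeneity, PAF = [P(Y=1) − p₀] / P(Y=1).
PAF = (0.33713 − 0.13065) / 0.33713 ≈ 0.6124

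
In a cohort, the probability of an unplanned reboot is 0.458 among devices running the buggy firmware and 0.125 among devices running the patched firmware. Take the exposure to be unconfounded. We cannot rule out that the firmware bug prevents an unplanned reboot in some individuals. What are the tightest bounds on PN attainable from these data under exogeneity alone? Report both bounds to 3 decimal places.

0.727 ≤ PN ≤ 1.000

Let p₁ = 0.458, p₀ = 0.125.
Under exogeneity alone the bounds on PN are max{0,(p₁−p₀)/p₁} ≤ PN ≤ min{1,(1−p₀)/p₁}.
  lower = (p₁ − p₀)/p₁ = 0.333 / 0.458 ≈ 0.7271
  upper = min{1, (1 − p₀)/p₁} = 0.875 / 0.458 ≈ 1.9105 → capped at 1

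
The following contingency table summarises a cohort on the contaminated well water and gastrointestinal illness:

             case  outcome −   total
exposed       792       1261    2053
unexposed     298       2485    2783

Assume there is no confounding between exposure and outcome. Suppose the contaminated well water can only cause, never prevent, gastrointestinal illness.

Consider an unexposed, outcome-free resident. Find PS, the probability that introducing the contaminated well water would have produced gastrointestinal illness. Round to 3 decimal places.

PS ≈ 0.312

p₁ = P(outcome | exposed) = 792/2053 = 0.38578
p₀ = P(outcome | unexposed) = 298/2783 = 0.10708
Under exogeneity and monotonicity, PS = (p₁ − p₀) / (1 − p₀).
PS = (0.38578 − 0.10708) / (1 − 0.10708) = 0.2787 / 0.89292 ≈ 0.3121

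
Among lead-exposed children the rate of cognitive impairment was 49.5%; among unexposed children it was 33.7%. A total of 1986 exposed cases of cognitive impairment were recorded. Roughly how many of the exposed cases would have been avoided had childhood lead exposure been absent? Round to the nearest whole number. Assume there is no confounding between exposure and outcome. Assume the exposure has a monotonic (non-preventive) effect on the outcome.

about 634 cases

p₁ = 0.495, p₀ = 0.337.
PN = (p₁ − p₀)/p₁ = (0.495 − 0.337) / 0.495 ≈ 0.31919.
Attributable cases ≈ PN × (exposed cases) = 0.31919 × 1986 ≈ 633.92.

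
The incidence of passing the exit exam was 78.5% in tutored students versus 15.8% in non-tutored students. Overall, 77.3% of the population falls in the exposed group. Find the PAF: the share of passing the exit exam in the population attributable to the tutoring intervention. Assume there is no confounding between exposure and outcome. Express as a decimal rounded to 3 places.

PAF ≈ 0.754

p₁ = 0.785, p₀ = 0.158.
Overall risk P(Y=1) = π·p₁ + (1−π)·p₀ = 0.773×0.785 + 0.227×0.158 = 0.64267.
Under exogeneity, PAF = [P(Y=1) − p₀] / P(Y=1).
PAF = (0.64267 − 0.158) / 0.64267 ≈ 0.7542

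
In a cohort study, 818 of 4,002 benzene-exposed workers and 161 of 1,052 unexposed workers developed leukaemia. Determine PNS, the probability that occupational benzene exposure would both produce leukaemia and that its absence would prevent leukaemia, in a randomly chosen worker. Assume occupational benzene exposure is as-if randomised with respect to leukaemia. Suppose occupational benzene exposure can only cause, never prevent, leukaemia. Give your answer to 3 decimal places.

p₁ = P(outcome | exposed) = 818/4002 = 0.2044
p₀ = P(outcome | unexposed) = 161/1052 = 0.15304
Under exogeneity and monotonicity, PNS = p₁ − p₀.
PNS = 0.2044 − 0.15304 = 0.051356

PNS ≈ 0.051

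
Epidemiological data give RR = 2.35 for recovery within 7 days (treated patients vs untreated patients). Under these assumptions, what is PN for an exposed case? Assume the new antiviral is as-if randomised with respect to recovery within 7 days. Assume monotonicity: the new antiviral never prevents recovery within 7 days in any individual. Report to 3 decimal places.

Under exogeneity and monotonicity, PN = (RR − 1) / RR = 1 − 1/RR.
PN = (2.35 − 1) / 2.35 = 1.35 / 2.35 ≈ 0.5745

PN ≈ 0.574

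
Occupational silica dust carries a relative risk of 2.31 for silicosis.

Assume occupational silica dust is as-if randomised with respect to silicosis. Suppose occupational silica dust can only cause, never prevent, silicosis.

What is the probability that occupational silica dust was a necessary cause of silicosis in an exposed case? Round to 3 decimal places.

Under exogeneity and monotonicity, PN = (RR − 1) / RR = 1 − 1/RR.
PN = (2.31 − 1) / 2.31 = 1.31 / 2.31 ≈ 0.5671

PN ≈ 0.567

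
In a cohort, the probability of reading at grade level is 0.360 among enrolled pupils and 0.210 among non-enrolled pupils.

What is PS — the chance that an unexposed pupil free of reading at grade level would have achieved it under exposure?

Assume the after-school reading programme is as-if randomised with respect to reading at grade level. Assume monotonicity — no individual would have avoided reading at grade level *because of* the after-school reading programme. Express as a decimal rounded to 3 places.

PS ≈ 0.190

Let p₁ = 0.36, p₀ = 0.21.
Under exogeneity and monotonicity, PS = (p₁ − p₀) / (1 − p₀).
PS = (0.36 − 0.21) / (1 − 0.21) = 0.15 / 0.79 ≈ 0.1899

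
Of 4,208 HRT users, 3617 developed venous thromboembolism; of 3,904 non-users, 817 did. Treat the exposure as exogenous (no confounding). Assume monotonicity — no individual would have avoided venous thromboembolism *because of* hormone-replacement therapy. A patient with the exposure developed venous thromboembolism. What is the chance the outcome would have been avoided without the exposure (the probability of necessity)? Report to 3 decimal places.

PN ≈ 0.757

p₁ = P(outcome | exposed) = 3617/4208 = 0.85955
p₀ = P(outcome | unexposed) = 817/3904 = 0.20927
Under exogeneity and monotonicity, PN = (p₁ − p₀) / p₁.
PN = (0.85955 − 0.20927) / 0.85955 = 0.65028 / 0.85955 ≈ 0.7565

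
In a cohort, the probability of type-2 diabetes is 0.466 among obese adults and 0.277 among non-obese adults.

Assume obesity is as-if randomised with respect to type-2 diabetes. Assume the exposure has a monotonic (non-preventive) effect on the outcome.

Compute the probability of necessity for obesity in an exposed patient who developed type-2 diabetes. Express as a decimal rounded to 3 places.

PN ≈ 0.406

Let p₁ = 0.466, p₀ = 0.277.
Under exogeneity and monotonicity, PN = (p₁ − p₀) / p₁.
PN = (0.466 − 0.277) / 0.466 = 0.189 / 0.466 ≈ 0.4056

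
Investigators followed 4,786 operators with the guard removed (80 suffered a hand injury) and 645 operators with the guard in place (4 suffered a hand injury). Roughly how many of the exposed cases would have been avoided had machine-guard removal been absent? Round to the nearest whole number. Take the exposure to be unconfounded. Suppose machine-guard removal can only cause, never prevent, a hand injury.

p₁ = P(outcome | exposed) = 80/4786 = 0.016715
p₀ = P(outcome | unexposed) = 4/645 = 0.0062016
PN = (p₁ − p₀)/p₁ = (0.016715 − 0.0062016) / 0.016715 ≈ 0.62899.
Attributable cases ≈ PN × (exposed cases) = 0.62899 × 80 ≈ 50.32.

about 50 cases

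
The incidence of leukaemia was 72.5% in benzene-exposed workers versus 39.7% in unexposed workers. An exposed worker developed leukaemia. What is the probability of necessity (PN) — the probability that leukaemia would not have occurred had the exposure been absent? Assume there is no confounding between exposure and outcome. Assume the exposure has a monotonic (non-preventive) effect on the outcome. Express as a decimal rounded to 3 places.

PN ≈ 0.452

p₁ = 0.725, p₀ = 0.397.
Under exogeneity and monotonicity, PN = (p₁ − p₀) / p₁.
PN = (0.725 − 0.397) / 0.725 = 0.328 / 0.725 ≈ 0.4524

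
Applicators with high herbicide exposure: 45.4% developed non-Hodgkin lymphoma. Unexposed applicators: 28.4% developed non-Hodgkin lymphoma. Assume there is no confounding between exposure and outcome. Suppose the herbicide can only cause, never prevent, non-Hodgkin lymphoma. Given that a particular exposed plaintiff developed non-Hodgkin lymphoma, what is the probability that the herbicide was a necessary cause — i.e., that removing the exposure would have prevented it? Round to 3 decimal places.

p₁ = 0.454, p₀ = 0.284.
Under exogeneity and monotonicity, PN = (p₁ − p₀) / p₁.
PN = (0.454 − 0.284) / 0.454 = 0.17 / 0.454 ≈ 0.3744

PN ≈ 0.374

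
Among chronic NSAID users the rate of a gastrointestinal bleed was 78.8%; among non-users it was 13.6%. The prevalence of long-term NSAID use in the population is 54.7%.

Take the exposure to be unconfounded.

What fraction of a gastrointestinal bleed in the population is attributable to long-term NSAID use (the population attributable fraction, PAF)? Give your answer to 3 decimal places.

PAF ≈ 0.724

p₁ = 0.788, p₀ = 0.136.
Overall risk P(Y=1) = π·p₁ + (1−π)·p₀ = 0.547×0.788 + 0.453×0.136 = 0.49264.
Under exogeneity, PAF = [P(Y=1) − p₀] / P(Y=1).
PAF = (0.49264 − 0.136) / 0.49264 ≈ 0.7239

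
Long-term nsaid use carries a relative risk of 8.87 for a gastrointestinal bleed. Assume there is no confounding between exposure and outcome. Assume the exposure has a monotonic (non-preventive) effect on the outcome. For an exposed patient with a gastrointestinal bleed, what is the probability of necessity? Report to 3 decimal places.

Under exogeneity and monotonicity, PN = (RR − 1) / RR = 1 − 1/RR.
PN = (8.87 − 1) / 8.87 = 7.87 / 8.87 ≈ 0.8873

PN ≈ 0.887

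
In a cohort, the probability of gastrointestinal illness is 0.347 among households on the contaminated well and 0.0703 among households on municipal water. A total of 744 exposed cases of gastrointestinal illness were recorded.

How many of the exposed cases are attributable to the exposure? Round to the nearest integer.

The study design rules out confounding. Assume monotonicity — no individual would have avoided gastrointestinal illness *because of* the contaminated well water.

Let p₁ = 0.347, p₀ = 0.0703.
PN = (p₁ − p₀)/p₁ = (0.347 − 0.0703) / 0.347 ≈ 0.79741.
Attributable cases ≈ PN × (exposed cases) = 0.79741 × 744 ≈ 593.27.

about 593 cases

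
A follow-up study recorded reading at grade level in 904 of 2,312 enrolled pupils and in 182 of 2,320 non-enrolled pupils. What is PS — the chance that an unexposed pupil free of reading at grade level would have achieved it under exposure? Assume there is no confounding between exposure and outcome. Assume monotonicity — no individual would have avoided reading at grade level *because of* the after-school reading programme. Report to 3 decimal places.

PS ≈ 0.339

p₁ = P(outcome | exposed) = 904/2312 = 0.391
p₀ = P(outcome | unexposed) = 182/2320 = 0.078448
Under exogeneity and monotonicity, PS = (p₁ − p₀) / (1 − p₀).
PS = (0.391 − 0.078448) / (1 − 0.078448) = 0.31256 / 0.92155 ≈ 0.3392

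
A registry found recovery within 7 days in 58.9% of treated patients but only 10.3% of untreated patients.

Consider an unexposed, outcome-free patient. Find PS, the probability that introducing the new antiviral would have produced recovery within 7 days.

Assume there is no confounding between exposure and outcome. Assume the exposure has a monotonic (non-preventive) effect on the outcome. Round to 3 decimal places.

PS ≈ 0.542

p₁ = 0.589, p₀ = 0.103.
Under exogeneity and monotonicity, PS = (p₁ − p₀) / (1 − p₀).
PS = (0.589 − 0.103) / (1 − 0.103) = 0.486 / 0.897 ≈ 0.5418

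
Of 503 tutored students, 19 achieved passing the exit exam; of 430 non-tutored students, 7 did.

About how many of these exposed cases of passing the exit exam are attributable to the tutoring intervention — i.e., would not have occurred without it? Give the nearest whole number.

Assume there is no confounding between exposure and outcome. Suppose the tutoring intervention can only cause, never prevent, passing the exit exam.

about 11 cases

p₁ = P(outcome | exposed) = 19/503 = 0.037773
p₀ = P(outcome | unexposed) = 7/430 = 0.016279
PN = (p₁ − p₀)/p₁ = (0.037773 − 0.016279) / 0.037773 ≈ 0.56903.
Attributable cases ≈ PN × (exposed cases) = 0.56903 × 19 ≈ 10.81.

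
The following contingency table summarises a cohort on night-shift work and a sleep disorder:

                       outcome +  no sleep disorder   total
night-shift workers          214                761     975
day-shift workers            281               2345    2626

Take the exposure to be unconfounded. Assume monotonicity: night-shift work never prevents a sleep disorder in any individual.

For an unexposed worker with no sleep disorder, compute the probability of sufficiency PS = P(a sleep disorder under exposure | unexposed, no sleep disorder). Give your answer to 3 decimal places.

p₁ = P(outcome | exposed) = 214/975 = 0.21949
p₀ = P(outcome | unexposed) = 281/2626 = 0.10701
Under exogeneity and monotonicity, PS = (p₁ − p₀) / (1 − p₀).
PS = (0.21949 − 0.10701) / (1 − 0.10701) = 0.11248 / 0.89299 ≈ 0.1260

PS ≈ 0.126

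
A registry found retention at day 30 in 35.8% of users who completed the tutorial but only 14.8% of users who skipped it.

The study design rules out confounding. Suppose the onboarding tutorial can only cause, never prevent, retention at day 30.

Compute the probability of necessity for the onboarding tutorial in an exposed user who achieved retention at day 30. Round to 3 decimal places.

p₁ = 0.358, p₀ = 0.148.
Under exogeneity and monotonicity, PN = (p₁ − p₀) / p₁.
PN = (0.358 − 0.148) / 0.358 = 0.21 / 0.358 ≈ 0.5866

PN ≈ 0.587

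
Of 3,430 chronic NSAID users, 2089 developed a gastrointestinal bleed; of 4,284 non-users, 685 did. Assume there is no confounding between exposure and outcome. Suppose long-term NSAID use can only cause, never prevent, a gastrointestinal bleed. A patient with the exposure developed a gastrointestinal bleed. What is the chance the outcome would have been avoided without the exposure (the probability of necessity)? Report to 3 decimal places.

p₁ = P(outcome | exposed) = 2089/3430 = 0.60904
p₀ = P(outcome | unexposed) = 685/4284 = 0.1599
Under exogeneity and monotonicity, PN = (p₁ − p₀) / p₁.
PN = (0.60904 − 0.1599) / 0.60904 = 0.44914 / 0.60904 ≈ 0.7375

PN ≈ 0.737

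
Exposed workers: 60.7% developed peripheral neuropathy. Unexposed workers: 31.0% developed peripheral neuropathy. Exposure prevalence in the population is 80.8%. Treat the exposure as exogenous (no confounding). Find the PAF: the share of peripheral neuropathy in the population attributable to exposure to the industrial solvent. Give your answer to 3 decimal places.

PAF ≈ 0.436

p₁ = 0.607, p₀ = 0.31.
Overall risk P(Y=1) = π·p₁ + (1−π)·p₀ = 0.808×0.607 + 0.192×0.31 = 0.54998.
Under exogeneity, PAF = [P(Y=1) − p₀] / P(Y=1).
PAF = (0.54998 − 0.31) / 0.54998 ≈ 0.4363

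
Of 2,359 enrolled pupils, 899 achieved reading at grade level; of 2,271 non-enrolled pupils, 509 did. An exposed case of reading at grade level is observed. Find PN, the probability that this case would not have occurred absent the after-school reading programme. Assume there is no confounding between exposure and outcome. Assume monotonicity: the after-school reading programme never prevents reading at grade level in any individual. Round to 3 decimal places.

p₁ = P(outcome | exposed) = 899/2359 = 0.38109
p₀ = P(outcome | unexposed) = 509/2271 = 0.22413
Under exogeneity and monotonicity, PN = (p₁ − p₀) / p₁.
PN = (0.38109 − 0.22413) / 0.38109 = 0.15696 / 0.38109 ≈ 0.4119

PN ≈ 0.412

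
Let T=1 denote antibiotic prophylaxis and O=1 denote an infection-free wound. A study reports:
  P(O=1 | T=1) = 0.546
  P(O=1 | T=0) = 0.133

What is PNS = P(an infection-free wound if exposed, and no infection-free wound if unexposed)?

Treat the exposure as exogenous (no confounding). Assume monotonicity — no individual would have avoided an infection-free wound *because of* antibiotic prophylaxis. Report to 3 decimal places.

Let p₁ = 0.546, p₀ = 0.133.
Under exogeneity and monotonicity, PNS = p₁ − p₀.
PNS = 0.546 − 0.133 = 0.413

PNS ≈ 0.413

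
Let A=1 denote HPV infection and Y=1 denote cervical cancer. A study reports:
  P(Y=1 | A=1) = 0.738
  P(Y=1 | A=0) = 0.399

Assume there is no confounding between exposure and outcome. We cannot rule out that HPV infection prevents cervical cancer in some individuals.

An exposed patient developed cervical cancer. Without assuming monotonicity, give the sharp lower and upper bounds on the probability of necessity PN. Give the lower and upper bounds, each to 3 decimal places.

Let p₁ = 0.738, p₀ = 0.399.
Under exogeneity alone the bounds on PN are max{0,(p₁−p₀)/p₁} ≤ PN ≤ min{1,(1−p₀)/p₁}.
  lower = (p₁ − p₀)/p₁ = 0.339 / 0.738 ≈ 0.4593
  upper = min{1, (1 − p₀)/p₁} = 0.601 / 0.738 ≈ 0.8144

0.459 ≤ PN ≤ 0.814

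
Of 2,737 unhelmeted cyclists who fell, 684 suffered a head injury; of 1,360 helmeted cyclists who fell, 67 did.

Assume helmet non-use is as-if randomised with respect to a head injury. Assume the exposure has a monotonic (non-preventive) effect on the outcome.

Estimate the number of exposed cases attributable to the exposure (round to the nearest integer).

about 549 cases

p₁ = P(outcome | exposed) = 684/2737 = 0.24991
p₀ = P(outcome | unexposed) = 67/1360 = 0.049265
PN = (p₁ − p₀)/p₁ = (0.24991 − 0.049265) / 0.24991 ≈ 0.80287.
Attributable cases ≈ PN × (exposed cases) = 0.80287 × 684 ≈ 549.16.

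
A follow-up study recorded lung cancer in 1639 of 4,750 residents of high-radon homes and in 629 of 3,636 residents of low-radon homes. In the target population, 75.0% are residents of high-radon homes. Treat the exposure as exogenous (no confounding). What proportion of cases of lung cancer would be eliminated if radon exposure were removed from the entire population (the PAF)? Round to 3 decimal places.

p₁ = P(outcome | exposed) = 1639/4750 = 0.34505
p₀ = P(outcome | unexposed) = 629/3636 = 0.17299
Overall risk P(Y=1) = π·p₁ + (1−π)·p₀ = 0.75×0.34505 + 0.25×0.17299 = 0.30204.
Under exogeneity, PAF = [P(Y=1) − p₀] / P(Y=1).
PAF = (0.30204 − 0.17299) / 0.30204 ≈ 0.4272

PAF ≈ 0.427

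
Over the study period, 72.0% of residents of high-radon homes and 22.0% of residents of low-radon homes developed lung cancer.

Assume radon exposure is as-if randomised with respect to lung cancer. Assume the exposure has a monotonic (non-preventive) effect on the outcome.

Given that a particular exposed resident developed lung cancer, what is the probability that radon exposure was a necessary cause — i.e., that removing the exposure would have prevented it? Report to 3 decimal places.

p₁ = 0.72, p₀ = 0.22.
Under exogeneity and monotonicity, PN = (p₁ − p₀) / p₁.
PN = (0.72 − 0.22) / 0.72 = 0.5 / 0.72 ≈ 0.6944

PN ≈ 0.694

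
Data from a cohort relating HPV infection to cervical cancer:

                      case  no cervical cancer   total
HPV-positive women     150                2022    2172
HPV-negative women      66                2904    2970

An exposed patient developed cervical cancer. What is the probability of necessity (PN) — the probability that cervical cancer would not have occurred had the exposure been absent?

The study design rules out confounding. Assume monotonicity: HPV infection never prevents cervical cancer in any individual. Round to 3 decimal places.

PN ≈ 0.678

p₁ = P(outcome | exposed) = 150/2172 = 0.069061
p₀ = P(outcome | unexposed) = 66/2970 = 0.022222
Under exogeneity and monotonicity, PN = (p₁ − p₀)/p₁.
PN = (0.069061 − 0.022222) / 0.069061 ≈ 0.6782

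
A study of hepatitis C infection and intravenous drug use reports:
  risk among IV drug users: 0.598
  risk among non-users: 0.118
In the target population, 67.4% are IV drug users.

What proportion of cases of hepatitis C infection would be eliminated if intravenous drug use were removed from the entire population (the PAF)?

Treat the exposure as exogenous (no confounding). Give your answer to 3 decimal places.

Let p₁ = 0.598, p₀ = 0.118.
Overall risk P(Y=1) = π·p₁ + (1−π)·p₀ = 0.674×0.598 + 0.326×0.118 = 0.44152.
Under exogeneity, PAF = [P(Y=1) − p₀] / P(Y=1).
PAF = (0.44152 − 0.118) / 0.44152 ≈ 0.7327

PAF ≈ 0.733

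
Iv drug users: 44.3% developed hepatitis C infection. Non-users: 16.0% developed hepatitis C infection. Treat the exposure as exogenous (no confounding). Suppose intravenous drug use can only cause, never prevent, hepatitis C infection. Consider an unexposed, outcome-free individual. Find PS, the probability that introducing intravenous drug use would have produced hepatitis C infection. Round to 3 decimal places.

p₁ = 0.443, p₀ = 0.16.
Under exogeneity and monotonicity, PS = (p₁ − p₀) / (1 − p₀).
PS = (0.443 − 0.16) / (1 − 0.16) = 0.283 / 0.84 ≈ 0.3369

PS ≈ 0.337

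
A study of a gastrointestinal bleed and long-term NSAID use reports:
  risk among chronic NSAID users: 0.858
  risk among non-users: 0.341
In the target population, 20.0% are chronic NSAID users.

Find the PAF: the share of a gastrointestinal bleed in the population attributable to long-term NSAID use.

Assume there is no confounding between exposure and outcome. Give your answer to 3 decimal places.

PAF ≈ 0.233

Let p₁ = 0.858, p₀ = 0.341.
Overall risk P(Y=1) = π·p₁ + (1−π)·p₀ = 0.2×0.858 + 0.8×0.341 = 0.4444.
Under exogeneity, PAF = [P(Y=1) − p₀] / P(Y=1).
PAF = (0.4444 − 0.341) / 0.4444 ≈ 0.2327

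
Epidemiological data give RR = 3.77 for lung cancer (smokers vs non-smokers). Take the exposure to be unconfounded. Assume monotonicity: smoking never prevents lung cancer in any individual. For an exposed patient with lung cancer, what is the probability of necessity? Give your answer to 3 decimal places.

PN ≈ 0.735

Under exogeneity and monotonicity, PN = (RR − 1) / RR = 1 − 1/RR.
PN = (3.77 − 1) / 3.77 = 2.77 / 3.77 ≈ 0.7347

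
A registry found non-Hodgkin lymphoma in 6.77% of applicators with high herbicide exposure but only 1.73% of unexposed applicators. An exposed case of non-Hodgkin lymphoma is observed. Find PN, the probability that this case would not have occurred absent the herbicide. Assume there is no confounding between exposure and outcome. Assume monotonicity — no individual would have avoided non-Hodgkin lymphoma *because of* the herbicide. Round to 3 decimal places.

p₁ = 0.0677, p₀ = 0.0173.
Under exogeneity and monotonicity, PN = (p₁ − p₀) / p₁.
PN = (0.0677 − 0.0173) / 0.0677 = 0.0504 / 0.0677 ≈ 0.7445

PN ≈ 0.744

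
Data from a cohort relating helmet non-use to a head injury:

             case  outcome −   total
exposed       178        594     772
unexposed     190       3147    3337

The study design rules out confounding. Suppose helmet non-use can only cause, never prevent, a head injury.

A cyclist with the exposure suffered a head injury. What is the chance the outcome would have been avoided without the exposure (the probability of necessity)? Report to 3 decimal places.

p₁ = P(outcome | exposed) = 178/772 = 0.23057
p₀ = P(outcome | unexposed) = 190/3337 = 0.056937
Under exogeneity and monotonicity, PN = (p₁ − p₀) / p₁.
PN = (0.23057 − 0.056937) / 0.23057 = 0.17363 / 0.23057 ≈ 0.7531

PN ≈ 0.753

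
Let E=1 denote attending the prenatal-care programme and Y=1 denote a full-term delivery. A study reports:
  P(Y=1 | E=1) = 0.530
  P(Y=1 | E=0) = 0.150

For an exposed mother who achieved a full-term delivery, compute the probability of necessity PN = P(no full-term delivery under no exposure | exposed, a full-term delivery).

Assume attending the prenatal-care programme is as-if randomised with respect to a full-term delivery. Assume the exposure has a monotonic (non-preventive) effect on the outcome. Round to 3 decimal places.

PN ≈ 0.717

Let p₁ = 0.53, p₀ = 0.15.
Under exogeneity and monotonicity, PN = (p₁ − p₀) / p₁.
PN = (0.53 − 0.15) / 0.53 = 0.38 / 0.53 ≈ 0.7170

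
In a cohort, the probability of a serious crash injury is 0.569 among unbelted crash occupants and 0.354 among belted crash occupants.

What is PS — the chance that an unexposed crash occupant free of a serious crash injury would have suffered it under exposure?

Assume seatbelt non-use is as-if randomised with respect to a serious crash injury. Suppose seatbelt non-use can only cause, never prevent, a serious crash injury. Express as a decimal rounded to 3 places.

Let p₁ = 0.569, p₀ = 0.354.
Under exogeneity and monotonicity, PS = (p₁ − p₀) / (1 − p₀).
PS = (0.569 − 0.354) / (1 − 0.354) = 0.215 / 0.646 ≈ 0.3328

PS ≈ 0.333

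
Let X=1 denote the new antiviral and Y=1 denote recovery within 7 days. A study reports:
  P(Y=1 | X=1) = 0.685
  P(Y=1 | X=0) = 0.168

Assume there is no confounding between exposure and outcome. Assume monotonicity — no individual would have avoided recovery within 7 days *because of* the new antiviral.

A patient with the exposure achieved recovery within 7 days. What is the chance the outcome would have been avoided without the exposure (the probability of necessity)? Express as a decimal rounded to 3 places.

PN ≈ 0.755

Let p₁ = 0.685, p₀ = 0.168.
Under exogeneity and monotonicity, PN = (p₁ − p₀) / p₁.
PN = (0.685 − 0.168) / 0.685 = 0.517 / 0.685 ≈ 0.7547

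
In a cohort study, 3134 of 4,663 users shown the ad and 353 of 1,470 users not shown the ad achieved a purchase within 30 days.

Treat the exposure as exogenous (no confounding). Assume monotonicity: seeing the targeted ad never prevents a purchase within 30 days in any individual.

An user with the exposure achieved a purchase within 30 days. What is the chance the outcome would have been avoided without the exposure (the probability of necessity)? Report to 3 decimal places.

p₁ = P(outcome | exposed) = 3134/4663 = 0.6721
p₀ = P(outcome | unexposed) = 353/1470 = 0.24014
Under exogeneity and monotonicity, PN = (p₁ − p₀) / p₁.
PN = (0.6721 − 0.24014) / 0.6721 = 0.43196 / 0.6721 ≈ 0.6427

PN ≈ 0.643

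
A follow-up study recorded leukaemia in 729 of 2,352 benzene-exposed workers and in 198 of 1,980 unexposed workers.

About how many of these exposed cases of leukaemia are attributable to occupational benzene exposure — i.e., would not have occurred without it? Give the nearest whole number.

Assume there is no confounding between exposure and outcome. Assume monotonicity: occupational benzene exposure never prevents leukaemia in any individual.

p₁ = P(outcome | exposed) = 729/2352 = 0.30995
p₀ = P(outcome | unexposed) = 198/1980 = 0.1
PN = (p₁ − p₀)/p₁ = (0.30995 − 0.1) / 0.30995 ≈ 0.67737.
Attributable cases ≈ PN × (exposed cases) = 0.67737 × 729 ≈ 493.80.

about 494 cases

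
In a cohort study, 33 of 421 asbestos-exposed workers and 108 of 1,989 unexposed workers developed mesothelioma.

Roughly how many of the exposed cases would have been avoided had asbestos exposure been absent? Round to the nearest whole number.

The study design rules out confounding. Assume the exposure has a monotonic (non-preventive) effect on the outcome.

about 10 cases

p₁ = P(outcome | exposed) = 33/421 = 0.078385
p₀ = P(outcome | unexposed) = 108/1989 = 0.054299
PN = (p₁ − p₀)/p₁ = (0.078385 − 0.054299) / 0.078385 ≈ 0.30728.
Attributable cases ≈ PN × (exposed cases) = 0.30728 × 33 ≈ 10.14.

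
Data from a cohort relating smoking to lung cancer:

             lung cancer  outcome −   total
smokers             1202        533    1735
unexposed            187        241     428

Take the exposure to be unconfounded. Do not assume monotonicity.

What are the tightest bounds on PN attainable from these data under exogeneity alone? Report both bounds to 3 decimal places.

0.369 ≤ PN ≤ 0.813

p₁ = P(outcome | exposed) = 1202/1735 = 0.6928
p₀ = P(outcome | unexposed) = 187/428 = 0.43692
Under exogeneity alone the bounds on PN are max{0,(p₁−p₀)/p₁} ≤ PN ≤ min{1,(1−p₀)/p₁}.
  lower = (p₁ − p₀)/p₁ = 0.25588 / 0.6928 ≈ 0.3693
  upper = min{1, (1 − p₀)/p₁} = 0.56308 / 0.6928 ≈ 0.8128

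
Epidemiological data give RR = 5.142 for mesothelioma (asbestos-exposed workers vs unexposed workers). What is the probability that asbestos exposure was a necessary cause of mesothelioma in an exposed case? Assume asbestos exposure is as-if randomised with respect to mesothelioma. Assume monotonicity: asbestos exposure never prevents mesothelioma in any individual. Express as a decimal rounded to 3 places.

Under exogeneity and monotonicity, PN = (RR − 1) / RR = 1 − 1/RR.
PN = (5.142 − 1) / 5.142 = 4.142 / 5.142 ≈ 0.8055

PN ≈ 0.806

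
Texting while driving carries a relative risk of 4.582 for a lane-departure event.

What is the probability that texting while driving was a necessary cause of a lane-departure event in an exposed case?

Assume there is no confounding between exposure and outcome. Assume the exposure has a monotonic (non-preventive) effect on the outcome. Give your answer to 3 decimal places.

Under exogeneity and monotonicity, PN = (RR − 1) / RR = 1 − 1/RR.
PN = (4.582 − 1) / 4.582 = 3.582 / 4.582 ≈ 0.7818

PN ≈ 0.782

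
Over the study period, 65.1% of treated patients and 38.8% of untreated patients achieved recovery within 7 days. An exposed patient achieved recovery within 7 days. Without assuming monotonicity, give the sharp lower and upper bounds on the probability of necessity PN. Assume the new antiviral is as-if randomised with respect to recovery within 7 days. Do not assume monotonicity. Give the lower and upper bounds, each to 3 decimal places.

0.404 ≤ PN ≤ 0.940

p₁ = 0.651, p₀ = 0.388.
Under exogeneity alone the bounds on PN are max{0,(p₁−p₀)/p₁} ≤ PN ≤ min{1,(1−p₀)/p₁}.
  lower = (p₁ − p₀)/p₁ = 0.263 / 0.651 ≈ 0.4040
  upper = min{1, (1 − p₀)/p₁} = 0.612 / 0.651 ≈ 0.9401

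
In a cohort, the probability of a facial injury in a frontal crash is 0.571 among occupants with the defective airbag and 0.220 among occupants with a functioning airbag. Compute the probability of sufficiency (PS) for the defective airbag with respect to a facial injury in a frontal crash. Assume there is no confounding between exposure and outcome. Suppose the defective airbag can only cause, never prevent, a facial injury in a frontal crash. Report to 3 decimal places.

Let p₁ = 0.571, p₀ = 0.22.
Under exogeneity and monotonicity, PS = (p₁ − p₀) / (1 − p₀).
PS = (0.571 − 0.22) / (1 − 0.22) = 0.351 / 0.78 ≈ 0.4500

PS ≈ 0.450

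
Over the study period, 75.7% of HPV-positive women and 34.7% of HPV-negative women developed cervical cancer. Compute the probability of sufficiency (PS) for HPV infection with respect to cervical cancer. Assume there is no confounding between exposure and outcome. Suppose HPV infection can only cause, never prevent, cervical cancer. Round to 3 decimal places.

p₁ = 0.757, p₀ = 0.347.
Under exogeneity and monotonicity, PS = (p₁ − p₀) / (1 − p₀).
PS = (0.757 − 0.347) / (1 − 0.347) = 0.41 / 0.653 ≈ 0.6279

PS ≈ 0.628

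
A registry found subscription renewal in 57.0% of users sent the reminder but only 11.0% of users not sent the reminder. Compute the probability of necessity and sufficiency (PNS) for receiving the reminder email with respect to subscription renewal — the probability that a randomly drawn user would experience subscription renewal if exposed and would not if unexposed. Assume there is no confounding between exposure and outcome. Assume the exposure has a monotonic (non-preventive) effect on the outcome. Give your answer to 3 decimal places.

p₁ = 0.57, p₀ = 0.11.
Under exogeneity and monotonicity, PNS = p₁ − p₀.
PNS = 0.57 − 0.11 = 0.46

PNS ≈ 0.460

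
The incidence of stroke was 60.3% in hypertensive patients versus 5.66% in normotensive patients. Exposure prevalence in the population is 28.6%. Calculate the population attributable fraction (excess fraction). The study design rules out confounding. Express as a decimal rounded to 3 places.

PAF ≈ 0.734

p₁ = 0.603, p₀ = 0.0566.
Overall risk P(Y=1) = π·p₁ + (1−π)·p₀ = 0.286×0.603 + 0.714×0.0566 = 0.21287.
Under exogeneity, PAF = [P(Y=1) − p₀] / P(Y=1).
PAF = (0.21287 − 0.0566) / 0.21287 ≈ 0.7341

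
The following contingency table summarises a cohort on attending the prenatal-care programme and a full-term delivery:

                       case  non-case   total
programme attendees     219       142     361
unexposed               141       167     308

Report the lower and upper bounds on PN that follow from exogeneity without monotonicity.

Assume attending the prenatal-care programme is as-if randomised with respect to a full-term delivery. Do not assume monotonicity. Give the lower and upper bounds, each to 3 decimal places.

0.245 ≤ PN ≤ 0.894

p₁ = P(outcome | exposed) = 219/361 = 0.60665
p₀ = P(outcome | unexposed) = 141/308 = 0.45779
Under exogeneity alone the bounds on PN are max{0,(p₁−p₀)/p₁} ≤ PN ≤ min{1,(1−p₀)/p₁}.
  lower = (p₁ − p₀)/p₁ = 0.14886 / 0.60665 ≈ 0.2454
  upper = min{1, (1 − p₀)/p₁} = 0.54221 / 0.60665 ≈ 0.8938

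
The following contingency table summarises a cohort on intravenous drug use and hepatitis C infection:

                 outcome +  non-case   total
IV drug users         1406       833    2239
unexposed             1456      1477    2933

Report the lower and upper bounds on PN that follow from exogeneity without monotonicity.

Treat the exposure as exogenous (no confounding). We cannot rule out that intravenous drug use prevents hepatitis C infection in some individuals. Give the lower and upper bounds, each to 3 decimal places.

p₁ = P(outcome | exposed) = 1406/2239 = 0.62796
p₀ = P(outcome | unexposed) = 1456/2933 = 0.49642
Under exogeneity alone the bounds on PN are max{0,(p₁−p₀)/p₁} ≤ PN ≤ min{1,(1−p₀)/p₁}.
  lower = (p₁ − p₀)/p₁ = 0.13154 / 0.62796 ≈ 0.2095
  upper = min{1, (1 − p₀)/p₁} = 0.50358 / 0.62796 ≈ 0.8019

0.209 ≤ PN ≤ 0.802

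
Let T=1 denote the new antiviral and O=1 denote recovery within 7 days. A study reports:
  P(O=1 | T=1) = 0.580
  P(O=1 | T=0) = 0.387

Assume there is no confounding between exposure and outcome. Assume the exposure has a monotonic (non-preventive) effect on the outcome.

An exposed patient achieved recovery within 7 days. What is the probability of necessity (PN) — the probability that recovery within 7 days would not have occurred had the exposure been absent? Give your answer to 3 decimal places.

PN ≈ 0.333

Let p₁ = 0.58, p₀ = 0.387.
Under exogeneity and monotonicity, PN = (p₁ − p₀) / p₁.
PN = (0.58 − 0.387) / 0.58 = 0.193 / 0.58 ≈ 0.3328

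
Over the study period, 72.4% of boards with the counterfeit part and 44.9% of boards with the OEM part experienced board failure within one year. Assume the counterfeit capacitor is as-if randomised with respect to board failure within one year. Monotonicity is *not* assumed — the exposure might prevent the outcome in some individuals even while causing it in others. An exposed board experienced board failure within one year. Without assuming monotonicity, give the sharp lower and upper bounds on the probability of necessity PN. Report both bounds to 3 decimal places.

0.380 ≤ PN ≤ 0.761

p₁ = 0.724, p₀ = 0.449.
Under exogeneity alone the bounds on PN are max{0,(p₁−p₀)/p₁} ≤ PN ≤ min{1,(1−p₀)/p₁}.
  lower = (p₁ − p₀)/p₁ = 0.275 / 0.724 ≈ 0.3798
  upper = min{1, (1 − p₀)/p₁} = 0.551 / 0.724 ≈ 0.7610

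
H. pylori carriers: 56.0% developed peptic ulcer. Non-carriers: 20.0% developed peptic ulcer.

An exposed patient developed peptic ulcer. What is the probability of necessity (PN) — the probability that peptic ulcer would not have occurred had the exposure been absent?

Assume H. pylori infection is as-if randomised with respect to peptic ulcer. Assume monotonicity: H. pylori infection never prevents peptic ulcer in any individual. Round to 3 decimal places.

PN ≈ 0.643

p₁ = 0.56, p₀ = 0.2.
Under exogeneity and monotonicity, PN = (p₁ − p₀) / p₁.
PN = (0.56 − 0.2) / 0.56 = 0.36 / 0.56 ≈ 0.6429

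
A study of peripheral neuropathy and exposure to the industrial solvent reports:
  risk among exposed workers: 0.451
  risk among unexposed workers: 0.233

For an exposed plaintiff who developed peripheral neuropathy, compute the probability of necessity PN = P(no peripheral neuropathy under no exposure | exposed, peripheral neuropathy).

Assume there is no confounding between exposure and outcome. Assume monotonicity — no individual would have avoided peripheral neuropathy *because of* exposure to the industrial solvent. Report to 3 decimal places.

PN ≈ 0.483

Let p₁ = 0.451, p₀ = 0.233.
Under exogeneity and monotonicity, PN = (p₁ − p₀) / p₁.
PN = (0.451 − 0.233) / 0.451 = 0.218 / 0.451 ≈ 0.4834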